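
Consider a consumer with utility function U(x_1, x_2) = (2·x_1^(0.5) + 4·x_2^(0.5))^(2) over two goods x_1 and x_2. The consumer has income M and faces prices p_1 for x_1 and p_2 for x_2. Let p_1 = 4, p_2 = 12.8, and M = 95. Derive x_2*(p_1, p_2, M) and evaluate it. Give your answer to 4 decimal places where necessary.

x_2* = 4.1233

With the ratio pinned down, the budget gives x_1* = M/(p_1 + p_2·(x_2/x_1)) and x_2* = (x_2/x_1)·x_1*.
Numerically x_2/x_1 = 0.390625, so x_1* = 95/(4 + 12.8·0.390625) = 10.5556 and x_2* = 0.390625·10.5556 = 4.1233.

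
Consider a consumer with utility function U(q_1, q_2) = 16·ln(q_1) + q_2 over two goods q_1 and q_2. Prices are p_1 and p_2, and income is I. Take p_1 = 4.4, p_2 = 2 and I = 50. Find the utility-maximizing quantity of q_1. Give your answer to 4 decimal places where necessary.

Set MRS = p_1/p_2: (16/q_1)/1 = p_1/p_2.
So q_1*(p_1,p_2) = 16·p_2/p_1, independent of income; and q_2* = (I − 16·p_2)/p_2.
At the given prices: q_1* = 16·2/4.4 = 7.2727.

q_1* = 7.2727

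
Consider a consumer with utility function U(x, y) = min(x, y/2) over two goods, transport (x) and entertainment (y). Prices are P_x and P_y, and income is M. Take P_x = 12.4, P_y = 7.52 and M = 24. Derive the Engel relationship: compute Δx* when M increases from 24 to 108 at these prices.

Leontief preferences: the optimum is at the kink where x/1 = y/2, i.e. y = 2·x.
Budget: P_x·x + P_y·2·x = M, so (P_x + 2·P_y)·x = M.
Demand: x*(P_x,P_y,M) = M/(P_x + 2·P_y), y* = 2·M/(P_x + 2·P_y).
Here 12.4 + 2·7.52 = 27.44, giving x* = 0.8746.
At M' = 108: x* = 3.9359. Change: 3.9359 − 0.8746 = 3.0612.

Δx* = 3.0612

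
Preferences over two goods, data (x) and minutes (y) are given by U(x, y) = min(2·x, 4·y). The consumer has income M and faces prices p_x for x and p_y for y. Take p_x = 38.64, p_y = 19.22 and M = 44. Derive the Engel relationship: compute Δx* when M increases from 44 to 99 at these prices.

Δx* = 1.1399

Leontief preferences: the optimum is at the kink where x/4 = y/2, i.e. y = (1/2)·x.
Budget: p_x·x + p_y·(1/2)·x = M, so (4·p_x + 2·p_y)·x = 4·M.
Demand: x*(p_x,p_y,M) = 4·M/(4·p_x + 2·p_y), y* = 2·M/(4·p_x + 2·p_y).
Here 4·38.64 + 2·19.22 = 193, giving x* = 0.9119.
At M' = 99: x* = 2.0518. Change: 2.0518 − 0.9119 = 1.1399.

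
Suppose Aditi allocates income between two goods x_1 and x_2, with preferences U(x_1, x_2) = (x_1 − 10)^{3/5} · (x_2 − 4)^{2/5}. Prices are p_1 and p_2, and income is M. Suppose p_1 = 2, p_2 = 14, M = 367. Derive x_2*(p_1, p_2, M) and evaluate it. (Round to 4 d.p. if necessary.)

Let x_1' = x_1−10, x_2' = x_2−4. MRS = (3/2)·x_2'/x_1' = p_1/p_2.
Substituting into the budget: x_1* = 10 + 0.6·(M − 10·p_1 − 4·p_2)/p_1, and x_2* = 4 + 0.4·(…)/p_2.
Discretionary income = 367 − 10·2 − 4·14 = 291; x_2* = 4 + 0.4·291/14 = 12.3143.

x_2* = 12.3143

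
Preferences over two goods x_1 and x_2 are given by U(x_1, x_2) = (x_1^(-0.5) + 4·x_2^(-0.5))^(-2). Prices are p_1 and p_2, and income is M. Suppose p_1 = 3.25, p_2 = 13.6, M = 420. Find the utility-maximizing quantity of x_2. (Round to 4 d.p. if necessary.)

MRS = MU_x_1/MU_x_2 = (1/4)·(x_2/x_1)^(1.5). Set equal to p_1/p_2.
Hence x_2/x_1 = (4·p_1/p_2)^(1/(1.5)), i.e. raised to the 2/3 power.
With the ratio pinned down, the budget gives x_1* = M/(p_1 + p_2·(x_2/x_1)) and x_2* = (x_2/x_1)·x_1*.
Numerically x_2/x_1 = 0.970368, so x_1* = 420/(3.25 + 13.6·0.970368) = 25.5366 and x_2* = 0.970368·25.5366 = 24.7799.

x_2* = 24.7799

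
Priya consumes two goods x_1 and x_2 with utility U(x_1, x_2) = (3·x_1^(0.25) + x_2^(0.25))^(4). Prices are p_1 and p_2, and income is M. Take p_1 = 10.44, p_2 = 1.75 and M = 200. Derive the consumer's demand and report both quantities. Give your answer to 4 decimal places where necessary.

x_1* = 13.4988, x_2* = 33.7559

With the ratio pinned down, the budget gives x_1* = M/(p_1 + p_2·(x_2/x_1)) and x_2* = (x_2/x_1)·x_1*.
Numerically x_2/x_1 = 2.500662, so x_1* = 200/(10.44 + 1.75·2.500662) = 13.4988 and x_2* = 2.500662·13.4988 = 33.7559.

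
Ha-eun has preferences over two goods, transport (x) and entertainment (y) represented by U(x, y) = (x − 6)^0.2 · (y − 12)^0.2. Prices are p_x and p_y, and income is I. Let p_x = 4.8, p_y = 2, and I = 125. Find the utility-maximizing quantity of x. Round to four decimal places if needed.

This is Cobb-Douglas in (x−6, y−12): tangency gives 0.2·p_y·(y−12) = 0.2·p_x·(x−6).
After buying the subsistence bundle (6, 12), a share 0.5 of the remaining income goes to x: x* = 6 + 0.5·(I − 6p_x − 12p_y)/p_x.
Discretionary income = 125 − 6·4.8 − 12·2 = 72.2; x* = 6 + 0.5·72.2/4.8 = 13.5208.

x* = 13.5208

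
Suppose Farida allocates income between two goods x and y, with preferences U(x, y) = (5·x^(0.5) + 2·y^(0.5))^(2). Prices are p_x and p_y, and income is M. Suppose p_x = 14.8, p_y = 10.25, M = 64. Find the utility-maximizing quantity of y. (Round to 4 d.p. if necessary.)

y* = 1.1718

From the CES first-order condition, (5/2)·(y/x)^(0.5) = p_x/p_y.
Solve for the ratio: y/x = [(2/5)·p_x/p_y]^(2).
Substitute y = (y/x)·x into the budget: x* = M/(p_x + p_y·(y/x)).
Numerically y/x = 0.333577, so x* = 64/(14.8 + 10.25·0.333577) = 3.5128 and y* = 0.333577·3.5128 = 1.1718.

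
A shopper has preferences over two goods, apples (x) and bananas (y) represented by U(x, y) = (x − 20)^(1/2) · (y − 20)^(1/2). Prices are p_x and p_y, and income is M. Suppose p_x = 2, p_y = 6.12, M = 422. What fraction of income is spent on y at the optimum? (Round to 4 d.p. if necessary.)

share on y = 0.5976

Substituting into the budget: x* = 20 + 0.5·(M − 20·p_x − 20·p_y)/p_x, and y* = 20 + 0.5·(…)/p_y.
Discretionary income = 422 − 20·2 − 20·6.12 = 259.6; x* = 20 + 0.5·259.6/2 = 84.9; y* = 20 + 0.5·259.6/6.12 = 41.2092.
Expenditure on y: 6.12·41.2092 = 252.2; share = 0.5976.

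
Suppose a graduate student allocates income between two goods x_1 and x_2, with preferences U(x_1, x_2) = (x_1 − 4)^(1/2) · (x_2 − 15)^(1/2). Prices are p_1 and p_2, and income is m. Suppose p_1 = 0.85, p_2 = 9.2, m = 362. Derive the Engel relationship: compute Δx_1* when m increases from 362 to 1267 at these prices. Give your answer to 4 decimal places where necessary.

This is Cobb-Douglas in (x_1−4, x_2−15): tangency gives 0.5·p_2·(x_2−15) = 0.5·p_1·(x_1−4).
Substituting into the budget: x_1* = 4 + 0.5·(m − 4·p_1 − 15·p_2)/p_1, and x_2* = 15 + 0.5·(…)/p_2.
Discretionary income = 362 − 4·0.85 − 15·9.2 = 220.6; x_1* = 4 + 0.5·220.6/0.85 = 133.7647.
At m' = 1267: x_1* = 666.1176. Change: 666.1176 − 133.7647 = 532.3529.

Δx_1* = 532.3529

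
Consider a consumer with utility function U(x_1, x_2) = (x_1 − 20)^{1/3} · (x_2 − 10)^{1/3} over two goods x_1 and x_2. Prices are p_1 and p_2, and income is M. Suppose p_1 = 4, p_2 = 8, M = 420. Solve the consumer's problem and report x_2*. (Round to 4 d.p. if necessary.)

Let x_1' = x_1−20, x_2' = x_2−10. MRS = x_2'/x_1' = p_1/p_2.
After buying the subsistence bundle (20, 10), a share 0.5 of the remaining income goes to x_1: x_1* = 20 + 0.5·(M − 20p_1 − 10p_2)/p_1.
Discretionary income = 420 − 20·4 − 10·8 = 260; x_2* = 10 + 0.5·260/8 = 26.25.

x_2* = 26.25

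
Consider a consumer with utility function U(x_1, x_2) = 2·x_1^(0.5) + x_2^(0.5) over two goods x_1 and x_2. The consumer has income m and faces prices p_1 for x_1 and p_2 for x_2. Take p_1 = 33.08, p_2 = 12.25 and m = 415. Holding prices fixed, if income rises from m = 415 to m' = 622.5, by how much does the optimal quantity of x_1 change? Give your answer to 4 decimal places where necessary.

Δx_1* = 3.7447

MRS = MU_x_1/MU_x_2 = 2·(x_2/x_1)^(0.5). Set equal to p_1/p_2.
Hence x_2/x_1 = ((1/2)·p_1/p_2)^(1/(0.5)), i.e. raised to the 2 power.
Substitute x_2 = (x_2/x_1)·x_1 into the budget: x_1* = m/(p_1 + p_2·(x_2/x_1)).
Numerically x_2/x_1 = 1.823051, so x_1* = 415/(33.08 + 12.25·1.823051) = 7.4893.
At m' = 622.5: x_1* = 11.234. Change: 11.234 − 7.4893 = 3.7447.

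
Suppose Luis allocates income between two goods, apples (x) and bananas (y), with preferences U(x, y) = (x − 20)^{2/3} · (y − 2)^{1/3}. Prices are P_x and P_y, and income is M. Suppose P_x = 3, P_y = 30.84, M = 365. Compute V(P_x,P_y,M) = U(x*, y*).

Let x' = x−20, y' = y−2. MRS = 2·y'/x' = P_x/P_y.
After buying the subsistence bundle (20, 2), a share 2/3 of the remaining income goes to x: x* = 20 + 2/3·(M − 20P_x − 2P_y)/P_x.
Discretionary income = 365 − 20·3 − 2·30.84 = 243.32; x* = 20 + 2/3·243.32/3 = 74.0711; y* = 2 + 1/3·243.32/30.84 = 4.6299.
Utility at the optimum: U(74.0711, 4.6299) = 19.7374.

V = 19.7374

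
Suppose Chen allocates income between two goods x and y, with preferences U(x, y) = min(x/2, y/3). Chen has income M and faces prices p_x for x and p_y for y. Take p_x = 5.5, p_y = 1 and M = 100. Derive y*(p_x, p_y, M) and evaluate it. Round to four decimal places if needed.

With perfect complements, no substitution: consume in ratio x:y = 2:3.
Budget: p_x·x + p_y·(3/2)·x = M, so (2·p_x + 3·p_y)·x = 2·M.
Demand: x*(p_x,p_y,M) = 2·M/(2·p_x + 3·p_y), y* = 3·M/(2·p_x + 3·p_y).
Here 2·5.5 + 3·1 = 14, giving y* = 21.4286.

y* = 21.4286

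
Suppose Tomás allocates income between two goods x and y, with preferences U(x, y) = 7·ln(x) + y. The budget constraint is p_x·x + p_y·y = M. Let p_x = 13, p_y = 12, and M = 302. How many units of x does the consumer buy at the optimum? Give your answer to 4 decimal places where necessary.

MU_x = 7/x, MU_y = 1. Tangency: 7/x = p_x/p_y.
So x*(p_x,p_y) = 7·p_y/p_x, independent of income; and y* = (M − 7·p_y)/p_y.
At the given prices: x* = 7·12/13 = 6.4615.

x* = 6.4615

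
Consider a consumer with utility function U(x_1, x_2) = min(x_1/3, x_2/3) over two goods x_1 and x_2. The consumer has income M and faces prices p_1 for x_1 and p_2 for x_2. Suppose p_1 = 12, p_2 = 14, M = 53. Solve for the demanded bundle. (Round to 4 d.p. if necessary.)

With perfect complements, no substitution: consume in ratio x_1:x_2 = 3:3.
Budget: p_1·x_1 + p_2·x_1 = M, so (3·p_1 + 3·p_2)·x_1 = 3·M.
Demand: x_1*(p_1,p_2,M) = 3·M/(3·p_1 + 3·p_2), x_2* = 3·M/(3·p_1 + 3·p_2).
Here 3·12 + 3·14 = 78, giving x_1* = 2.0385 and x_2* = 2.0385.

x_1* = 2.0385, x_2* = 2.0385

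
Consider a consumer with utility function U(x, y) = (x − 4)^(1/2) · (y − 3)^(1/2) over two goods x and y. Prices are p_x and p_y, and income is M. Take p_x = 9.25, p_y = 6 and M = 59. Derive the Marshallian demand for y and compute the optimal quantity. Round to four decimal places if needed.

y* = 3.3333

Let x' = x−4, y' = y−3. MRS = y'/x' = p_x/p_y.
Substituting into the budget: x* = 4 + 0.5·(M − 4·p_x − 3·p_y)/p_x, and y* = 3 + 0.5·(…)/p_y.
Discretionary income = 59 − 4·9.25 − 3·6 = 4; y* = 3 + 0.5·4/6 = 3.3333.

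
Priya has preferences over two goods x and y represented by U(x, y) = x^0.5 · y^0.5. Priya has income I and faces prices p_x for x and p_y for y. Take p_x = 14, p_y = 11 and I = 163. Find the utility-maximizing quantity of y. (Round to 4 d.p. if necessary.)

y* = 7.4091

Tangency: MRS = y/x = p_x/p_y.
So 0.5·p_y·y = 0.5·p_x·x; combined with the budget, a share 0.5 of income goes to x.
Demand: x*(p_x,p_y,I) = 0.5·I/p_x and y* = 0.5·I/p_y.
At p_x=14, p_y=11, I=163: y* = 0.5·163/11 = 7.4091.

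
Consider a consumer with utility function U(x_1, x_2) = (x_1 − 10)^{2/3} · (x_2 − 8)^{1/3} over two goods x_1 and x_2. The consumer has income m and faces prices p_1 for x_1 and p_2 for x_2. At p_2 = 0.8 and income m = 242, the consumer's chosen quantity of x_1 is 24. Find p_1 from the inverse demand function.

p_1 = 7.6

This is Cobb-Douglas in (x_1−10, x_2−8): tangency gives 2/3·p_2·(x_2−8) = 1/3·p_1·(x_1−10).
After buying the subsistence bundle (10, 8), a share 2/3 of the remaining income goes to x_1: x_1* = 10 + 2/3·(m − 10p_1 − 8p_2)/p_1.
Set x_1* = 24 in the demand function and solve for p_1: p_1 = 7.6.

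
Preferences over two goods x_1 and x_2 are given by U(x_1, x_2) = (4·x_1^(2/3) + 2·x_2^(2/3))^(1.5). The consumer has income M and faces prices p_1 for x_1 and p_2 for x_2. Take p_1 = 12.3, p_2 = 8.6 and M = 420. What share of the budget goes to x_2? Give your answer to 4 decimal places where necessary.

MU_x_1 ∝ 4·x_1^(-1/3), MU_x_2 ∝ 2·x_2^(-1/3), so MRS = 2·(x_2/x_1)^(1/3) = p_1/p_2.
Solve for the ratio: x_2/x_1 = [(1/2)·p_1/p_2]^(3).
Substitute x_2 = (x_2/x_1)·x_1 into the budget: x_1* = M/(p_1 + p_2·(x_2/x_1)).
Numerically x_2/x_1 = 0.365704, so x_1* = 420/(12.3 + 8.6·0.365704) = 27.1932 and x_2* = 0.365704·27.1932 = 9.9447.
Expenditure on x_2: 8.6·9.9447 = 85.524; share = 0.2036.

share on x_2 = 0.2036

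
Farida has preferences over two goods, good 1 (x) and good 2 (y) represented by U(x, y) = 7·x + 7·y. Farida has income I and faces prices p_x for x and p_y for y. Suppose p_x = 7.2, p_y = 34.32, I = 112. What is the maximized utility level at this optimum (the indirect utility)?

V = 108.8889

Linear utility — the consumer picks whichever good has higher MU/price: 7/7.2 = 0.9722 vs 7/34.32 = 0.204.
x gives more utility per dollar, so spend all income on x: x* = I/p_x, y* = 0.
Numerically: x* = 15.5556, y* = 0.
Utility at the optimum: U(15.5556, 0) = 108.8889.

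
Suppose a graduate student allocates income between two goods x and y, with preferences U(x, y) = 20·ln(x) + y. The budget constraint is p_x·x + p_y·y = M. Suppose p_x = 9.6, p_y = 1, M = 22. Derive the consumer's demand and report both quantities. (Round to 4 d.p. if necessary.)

x* = 2.0833, y* = 2

MU_x = 20/x, MU_y = 1. Tangency: 20/x = p_x/p_y.
So x*(p_x,p_y) = 20·p_y/p_x, independent of income; and y* = (M − 20·p_y)/p_y.
At the given prices: x* = 20·1/9.6 = 2.0833, and y* = 2.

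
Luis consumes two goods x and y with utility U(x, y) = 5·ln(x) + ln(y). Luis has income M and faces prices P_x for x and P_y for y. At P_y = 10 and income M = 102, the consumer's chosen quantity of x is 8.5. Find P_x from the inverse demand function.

The MRS is 5·y/x. Set MRS = P_x/P_y.
Rearranging, P_y·y = (1/5)·P_x·x. Substituting into the budget gives P_x·x·(1 + (1/5)) = M.
Demand: x*(P_x,P_y,M) = 5/6·M/P_x and y* = 1/6·M/P_y.
Set x* = 8.5 in the demand function and solve for P_x: P_x = 10.

P_x = 10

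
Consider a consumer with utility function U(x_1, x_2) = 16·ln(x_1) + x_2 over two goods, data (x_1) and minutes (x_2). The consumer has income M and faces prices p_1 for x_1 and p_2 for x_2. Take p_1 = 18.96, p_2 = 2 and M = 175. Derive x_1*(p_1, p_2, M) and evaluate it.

At the given prices: x_1* = 16·2/18.96 = 1.6878.

x_1* = 1.6878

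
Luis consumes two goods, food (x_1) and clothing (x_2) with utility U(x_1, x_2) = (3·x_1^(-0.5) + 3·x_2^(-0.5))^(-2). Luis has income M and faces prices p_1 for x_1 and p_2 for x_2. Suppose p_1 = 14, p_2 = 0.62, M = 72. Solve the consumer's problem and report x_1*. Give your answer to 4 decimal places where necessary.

x_1* = 3.7988

MU_x_1 ∝ 3·x_1^(-1.5), MU_x_2 ∝ 3·x_2^(-1.5), so MRS = (x_2/x_1)^(1.5) = p_1/p_2.
Hence x_2/x_1 = (p_1/p_2)^(1/(1.5)), i.e. raised to the 2/3 power.
Substitute x_2 = (x_2/x_1)·x_1 into the budget: x_1* = M/(p_1 + p_2·(x_2/x_1)).
Numerically x_2/x_1 = 7.988972, so x_1* = 72/(14 + 0.62·7.988972) = 3.7988.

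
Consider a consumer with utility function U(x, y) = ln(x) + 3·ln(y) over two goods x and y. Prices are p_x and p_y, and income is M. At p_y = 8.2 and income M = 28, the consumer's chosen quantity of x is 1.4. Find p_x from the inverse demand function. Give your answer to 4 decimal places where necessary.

p_x = 5

MU_x/MU_y = (y)/(3·x); tangency sets this equal to p_x/p_y.
So p_y·y = 3·p_x·x; combined with the budget, a share 0.25 of income goes to x.
Demand: x*(p_x,p_y,M) = 0.25·M/p_x and y* = 0.75·M/p_y.
Set x* = 1.4 in the demand function and solve for p_x: p_x = 5.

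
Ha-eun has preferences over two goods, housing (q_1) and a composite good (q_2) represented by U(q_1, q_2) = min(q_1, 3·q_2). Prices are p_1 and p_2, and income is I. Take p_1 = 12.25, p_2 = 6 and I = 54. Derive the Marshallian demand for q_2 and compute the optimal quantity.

With perfect complements, no substitution: consume in ratio q_1:q_2 = 3:1.
Budget: p_1·q_1 + p_2·(1/3)·q_1 = I, so (3·p_1 + p_2)·q_1 = 3·I.
Demand: q_1*(p_1,p_2,I) = 3·I/(3·p_1 + p_2), q_2* = I/(3·p_1 + p_2).
Here 3·12.25 + 6 = 42.75, giving q_2* = 1.2632.

q_2* = 1.2632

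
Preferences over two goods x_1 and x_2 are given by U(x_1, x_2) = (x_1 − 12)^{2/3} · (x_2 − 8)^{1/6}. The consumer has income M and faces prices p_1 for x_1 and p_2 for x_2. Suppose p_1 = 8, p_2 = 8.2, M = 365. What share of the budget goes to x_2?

share on x_2 = 0.2912

After buying the subsistence bundle (12, 8), a share 0.8 of the remaining income goes to x_1: x_1* = 12 + 0.8·(M − 12p_1 − 8p_2)/p_1.
Discretionary income = 365 − 12·8 − 8·8.2 = 203.4; x_1* = 12 + 0.8·203.4/8 = 32.34; x_2* = 8 + 0.2·203.4/8.2 = 12.961.
Expenditure on x_2: 8.2·12.961 = 106.28; share = 0.2912.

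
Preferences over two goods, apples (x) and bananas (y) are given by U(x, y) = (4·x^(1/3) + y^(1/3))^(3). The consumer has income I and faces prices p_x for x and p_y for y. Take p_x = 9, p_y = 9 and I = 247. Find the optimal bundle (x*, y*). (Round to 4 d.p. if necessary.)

x* = 24.3951, y* = 3.0494

Substitute y = (y/x)·x into the budget: x* = I/(p_x + p_y·(y/x)).
Numerically y/x = 0.125, so x* = 247/(9 + 9·0.125) = 24.3951 and y* = 0.125·24.3951 = 3.0494.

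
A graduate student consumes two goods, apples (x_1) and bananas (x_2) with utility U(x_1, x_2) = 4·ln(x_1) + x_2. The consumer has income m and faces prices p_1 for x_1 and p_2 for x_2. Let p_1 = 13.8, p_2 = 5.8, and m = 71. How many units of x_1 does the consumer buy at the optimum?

x_1* = 1.6812

So x_1*(p_1,p_2) = 4·p_2/p_1, independent of income; and x_2* = (m − 4·p_2)/p_2.
At the given prices: x_1* = 4·5.8/13.8 = 1.6812.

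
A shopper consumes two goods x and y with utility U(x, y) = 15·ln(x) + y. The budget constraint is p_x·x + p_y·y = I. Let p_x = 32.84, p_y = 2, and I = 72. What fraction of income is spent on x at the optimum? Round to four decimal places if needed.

share on x = 0.4167

Set MRS = p_x/p_y: (15/x)/1 = p_x/p_y.
So x*(p_x,p_y) = 15·p_y/p_x, independent of income; and y* = (I − 15·p_y)/p_y.
At the given prices: x* = 15·2/32.84 = 0.9135, and y* = 21.
Expenditure on x: 32.84·0.9135 = 30; share = 0.4167.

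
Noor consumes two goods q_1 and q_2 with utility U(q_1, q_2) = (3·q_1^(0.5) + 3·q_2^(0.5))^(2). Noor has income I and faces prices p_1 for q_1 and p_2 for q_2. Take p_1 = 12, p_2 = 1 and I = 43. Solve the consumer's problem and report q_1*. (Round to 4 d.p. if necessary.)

MU_q_1 ∝ 3·q_1^(-0.5), MU_q_2 ∝ 3·q_2^(-0.5), so MRS = (q_2/q_1)^(0.5) = p_1/p_2.
Hence q_2/q_1 = (p_1/p_2)^(1/(0.5)), i.e. raised to the 2 power.
Substitute q_2 = (q_2/q_1)·q_1 into the budget: q_1* = I/(p_1 + p_2·(q_2/q_1)).
Numerically q_2/q_1 = 144, so q_1* = 43/(12 + 1·144) = 0.2756.

q_1* = 0.2756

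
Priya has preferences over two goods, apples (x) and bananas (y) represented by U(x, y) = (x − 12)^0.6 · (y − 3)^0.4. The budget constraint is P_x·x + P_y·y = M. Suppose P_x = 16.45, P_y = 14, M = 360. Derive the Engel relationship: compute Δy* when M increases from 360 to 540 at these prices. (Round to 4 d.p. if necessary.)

This is Cobb-Douglas in (x−12, y−3): tangency gives 0.6·P_y·(y−3) = 0.4·P_x·(x−12).
After buying the subsistence bundle (12, 3), a share 0.6 of the remaining income goes to x: x* = 12 + 0.6·(M − 12P_x − 3P_y)/P_x.
Discretionary income = 360 − 12·16.45 − 3·14 = 120.6; y* = 3 + 0.4·120.6/14 = 6.4457.
At M' = 540: y* = 11.5886. Change: 11.5886 − 6.4457 = 5.1429.

Δy* = 5.1429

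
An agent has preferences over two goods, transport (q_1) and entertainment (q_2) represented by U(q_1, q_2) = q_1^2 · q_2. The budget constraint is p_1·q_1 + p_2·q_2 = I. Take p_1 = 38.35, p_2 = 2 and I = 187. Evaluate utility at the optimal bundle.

V = 329.352

Tangency: MRS = 2·q_2/q_1 = p_1/p_2.
So 2·p_2·q_2 = p_1·q_1; combined with the budget, a share 2/3 of income goes to q_1.
Demand: q_1*(p_1,p_2,I) = 2/3·I/p_1 and q_2* = 1/3·I/p_2.
At p_1=38.35, p_2=2, I=187: q_1* = 2/3·187/38.35 = 3.2508, q_2* = 31.1667.
Utility at the optimum: U(3.2508, 31.1667) = 329.352.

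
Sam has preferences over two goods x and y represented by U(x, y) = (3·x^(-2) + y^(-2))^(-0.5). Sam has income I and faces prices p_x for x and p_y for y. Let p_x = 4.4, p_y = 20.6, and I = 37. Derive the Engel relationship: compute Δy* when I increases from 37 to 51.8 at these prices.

Numerically y/x = 0.414465, so x* = 37/(4.4 + 20.6·0.414465) = 2.8598 and y* = 0.414465·2.8598 = 1.1853.
At I' = 51.8: y* = 1.6594. Change: 1.6594 − 1.1853 = 0.4741.

Δy* = 0.4741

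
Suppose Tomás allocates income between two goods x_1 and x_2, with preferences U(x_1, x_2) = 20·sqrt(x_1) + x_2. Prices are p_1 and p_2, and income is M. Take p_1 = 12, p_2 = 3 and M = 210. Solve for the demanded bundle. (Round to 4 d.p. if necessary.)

x_1* = 6.25, x_2* = 45

Solve: √x_1 = 10·p_2/p_1, so x_1*(p_1,p_2) = (10·p_2/p_1)², and x_2* = (M − p_1·x_1*)/p_2.
Plugging in: x_1* = (10·3/12)² = 6.25, x_2* = 45.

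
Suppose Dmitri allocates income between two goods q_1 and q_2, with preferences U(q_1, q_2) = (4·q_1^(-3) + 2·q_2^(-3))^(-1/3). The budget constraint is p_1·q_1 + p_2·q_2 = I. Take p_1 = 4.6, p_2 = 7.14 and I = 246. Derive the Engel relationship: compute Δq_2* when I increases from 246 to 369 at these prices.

Δq_2* = 9.2859

From the CES first-order condition, 2·(q_2/q_1)^(4) = p_1/p_2.
Solve for the ratio: q_2/q_1 = [(1/2)·p_1/p_2]^(0.25).
Substitute q_2 = (q_2/q_1)·q_1 into the budget: q_1* = I/(p_1 + p_2·(q_2/q_1)).
Numerically q_2/q_1 = 0.753368, so q_1* = 246/(4.6 + 7.14·0.753368) = 24.6516 and q_2* = 0.753368·24.6516 = 18.5718.
At I' = 369: q_2* = 27.8577. Change: 27.8577 − 18.5718 = 9.2859.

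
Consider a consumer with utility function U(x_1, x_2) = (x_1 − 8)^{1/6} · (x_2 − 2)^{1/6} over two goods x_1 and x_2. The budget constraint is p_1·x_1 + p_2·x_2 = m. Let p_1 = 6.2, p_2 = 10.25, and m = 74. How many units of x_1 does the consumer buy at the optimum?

This is Cobb-Douglas in (x_1−8, x_2−2): tangency gives 1/6·p_2·(x_2−2) = 1/6·p_1·(x_1−8).
Substituting into the budget: x_1* = 8 + 0.5·(m − 8·p_1 − 2·p_2)/p_1, and x_2* = 2 + 0.5·(…)/p_2.
Discretionary income = 74 − 8·6.2 − 2·10.25 = 3.9; x_1* = 8 + 0.5·3.9/6.2 = 8.3145.

x_1* = 8.3145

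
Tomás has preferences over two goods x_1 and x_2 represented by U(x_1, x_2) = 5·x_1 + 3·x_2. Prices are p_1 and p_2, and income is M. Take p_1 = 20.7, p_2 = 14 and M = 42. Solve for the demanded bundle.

x_1* = 2.029, x_2* = 0

Linear utility — the consumer picks whichever good has higher MU/price: 5/20.7 = 0.2415 vs 3/14 = 0.2143.
x_1 gives more utility per dollar, so spend all income on x_1: x_1* = M/p_1, x_2* = 0.
Numerically: x_1* = 2.029, x_2* = 0.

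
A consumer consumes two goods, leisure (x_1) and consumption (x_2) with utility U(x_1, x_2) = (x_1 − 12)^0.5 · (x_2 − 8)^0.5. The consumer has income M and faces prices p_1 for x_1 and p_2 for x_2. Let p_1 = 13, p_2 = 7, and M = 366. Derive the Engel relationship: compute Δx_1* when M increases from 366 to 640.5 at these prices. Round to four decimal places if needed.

After buying the subsistence bundle (12, 8), a share 0.5 of the remaining income goes to x_1: x_1* = 12 + 0.5·(M − 12p_1 − 8p_2)/p_1.
Discretionary income = 366 − 12·13 − 8·7 = 154; x_1* = 12 + 0.5·154/13 = 17.9231.
At M' = 640.5: x_1* = 28.4808. Change: 28.4808 − 17.9231 = 10.5577.

Δx_1* = 10.5577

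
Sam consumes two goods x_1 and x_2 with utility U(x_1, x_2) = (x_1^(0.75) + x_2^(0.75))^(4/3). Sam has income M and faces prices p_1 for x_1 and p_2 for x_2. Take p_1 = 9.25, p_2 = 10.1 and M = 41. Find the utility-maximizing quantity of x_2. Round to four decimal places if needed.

x_2* = 1.7636

Numerically x_2/x_1 = 0.703528, so x_1* = 41/(9.25 + 10.1·0.703528) = 2.5068 and x_2* = 0.703528·2.5068 = 1.7636.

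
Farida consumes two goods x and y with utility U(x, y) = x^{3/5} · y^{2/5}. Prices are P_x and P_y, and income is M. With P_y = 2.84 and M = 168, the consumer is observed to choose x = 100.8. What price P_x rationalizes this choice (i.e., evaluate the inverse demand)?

MU_x/MU_y = (0.6·y)/(0.4·x); tangency sets this equal to P_x/P_y.
So 0.6·P_y·y = 0.4·P_x·x; combined with the budget, a share 0.6 of income goes to x.
Demand: x*(P_x,P_y,M) = 0.6·M/P_x and y* = 0.4·M/P_y.
Set x* = 100.8 in the demand function and solve for P_x: P_x = 1.

P_x = 1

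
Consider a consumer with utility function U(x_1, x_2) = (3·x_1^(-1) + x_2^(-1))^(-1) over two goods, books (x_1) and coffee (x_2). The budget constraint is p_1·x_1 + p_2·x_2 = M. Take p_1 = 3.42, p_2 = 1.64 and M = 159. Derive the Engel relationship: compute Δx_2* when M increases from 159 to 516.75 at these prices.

Δx_2* = 62.3041

From the CES first-order condition, 3·(x_2/x_1)^(2) = p_1/p_2.
Solve for the ratio: x_2/x_1 = [(1/3)·p_1/p_2]^(0.5).
With the ratio pinned down, the budget gives x_1* = M/(p_1 + p_2·(x_2/x_1)) and x_2* = (x_2/x_1)·x_1*.
Numerically x_2/x_1 = 0.83374, so x_1* = 159/(3.42 + 1.64·0.83374) = 33.2126 and x_2* = 0.83374·33.2126 = 27.6907.
At M' = 516.75: x_2* = 89.9948. Change: 89.9948 − 27.6907 = 62.3041.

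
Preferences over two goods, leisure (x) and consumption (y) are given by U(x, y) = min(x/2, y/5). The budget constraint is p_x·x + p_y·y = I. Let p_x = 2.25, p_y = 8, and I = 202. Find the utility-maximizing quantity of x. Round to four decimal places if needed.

Demand: x*(p_x,p_y,I) = 2·I/(2·p_x + 5·p_y), y* = 5·I/(2·p_x + 5·p_y).
Here 2·2.25 + 5·8 = 44.5, giving x* = 9.0787.

x* = 9.0787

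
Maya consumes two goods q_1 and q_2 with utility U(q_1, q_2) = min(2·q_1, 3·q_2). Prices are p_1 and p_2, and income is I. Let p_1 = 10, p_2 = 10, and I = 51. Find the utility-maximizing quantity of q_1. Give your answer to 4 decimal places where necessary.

q_1* = 3.06

Here 3·10 + 2·10 = 50, giving q_1* = 3.06.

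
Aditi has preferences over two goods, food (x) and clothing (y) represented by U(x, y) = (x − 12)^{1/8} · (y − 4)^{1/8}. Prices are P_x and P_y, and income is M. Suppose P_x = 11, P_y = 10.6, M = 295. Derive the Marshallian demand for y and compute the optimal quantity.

y* = 9.6887

Let x' = x−12, y' = y−4. MRS = y'/x' = P_x/P_y.
Substituting into the budget: x* = 12 + 0.5·(M − 12·P_x − 4·P_y)/P_x, and y* = 4 + 0.5·(…)/P_y.
Discretionary income = 295 − 12·11 − 4·10.6 = 120.6; y* = 4 + 0.5·120.6/10.6 = 9.6887.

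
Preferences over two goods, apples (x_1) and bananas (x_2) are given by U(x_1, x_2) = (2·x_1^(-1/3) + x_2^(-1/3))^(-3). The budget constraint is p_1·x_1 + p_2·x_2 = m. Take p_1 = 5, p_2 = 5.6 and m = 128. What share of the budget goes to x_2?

share on x_2 = 0.3795

From the CES first-order condition, 2·(x_2/x_1)^(4/3) = p_1/p_2.
Solve for the ratio: x_2/x_1 = [(1/2)·p_1/p_2]^(0.75).
Substitute x_2 = (x_2/x_1)·x_1 into the budget: x_1* = m/(p_1 + p_2·(x_2/x_1)).
Numerically x_2/x_1 = 0.546153, so x_1* = 128/(5 + 5.6·0.546153) = 15.8839 and x_2* = 0.546153·15.8839 = 8.6751.
Expenditure on x_2: 5.6·8.6751 = 48.5803; share = 0.3795.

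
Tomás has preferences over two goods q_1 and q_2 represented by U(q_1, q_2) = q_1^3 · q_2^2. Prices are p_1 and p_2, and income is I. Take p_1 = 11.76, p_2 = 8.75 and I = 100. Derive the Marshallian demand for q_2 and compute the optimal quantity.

Demand: q_1*(p_1,p_2,I) = 0.6·I/p_1 and q_2* = 0.4·I/p_2.
At p_1=11.76, p_2=8.75, I=100: q_2* = 0.4·100/8.75 = 4.5714.

q_2* = 4.5714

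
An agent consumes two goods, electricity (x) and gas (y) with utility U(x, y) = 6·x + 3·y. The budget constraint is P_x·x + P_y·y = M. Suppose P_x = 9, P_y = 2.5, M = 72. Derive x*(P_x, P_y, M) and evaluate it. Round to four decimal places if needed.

x* = 0

Perfect substitutes: compare marginal utility per dollar. 6/P_x vs 3/P_y → 0.6667 vs 1.2.
y gives more utility per dollar, so spend all income on y: y* = M/P_y, x* = 0.
Numerically: x* = 0, y* = 28.8.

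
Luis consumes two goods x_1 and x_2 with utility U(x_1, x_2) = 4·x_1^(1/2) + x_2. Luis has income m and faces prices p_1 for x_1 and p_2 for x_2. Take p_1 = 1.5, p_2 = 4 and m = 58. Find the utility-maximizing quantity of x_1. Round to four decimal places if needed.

x_1* = 28.4444

Set MRS = p_1/p_2: 2·x_1^(−1/2) = p_1/p_2.
Solve: √x_1 = 2·p_2/p_1, so x_1*(p_1,p_2) = (2·p_2/p_1)², and x_2* = (m − p_1·x_1*)/p_2.
Plugging in: x_1* = (2·4/1.5)² = 28.4444.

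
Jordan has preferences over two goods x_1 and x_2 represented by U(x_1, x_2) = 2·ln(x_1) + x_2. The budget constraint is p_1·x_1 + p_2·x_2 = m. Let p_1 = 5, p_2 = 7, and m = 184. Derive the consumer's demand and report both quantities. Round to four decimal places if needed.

x_1* = 2.8, x_2* = 24.2857

Set MRS = p_1/p_2: (2/x_1)/1 = p_1/p_2.
So x_1*(p_1,p_2) = 2·p_2/p_1, independent of income; and x_2* = (m − 2·p_2)/p_2.
At the given prices: x_1* = 2·7/5 = 2.8, and x_2* = 24.2857.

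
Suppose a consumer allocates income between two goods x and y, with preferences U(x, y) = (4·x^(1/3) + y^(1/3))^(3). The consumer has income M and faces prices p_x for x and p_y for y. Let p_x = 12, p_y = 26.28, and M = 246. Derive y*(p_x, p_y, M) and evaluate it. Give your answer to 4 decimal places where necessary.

MU_x ∝ 4·x^(-2/3), MU_y ∝ y^(-2/3), so MRS = 4·(y/x)^(2/3) = p_x/p_y.
Solve for the ratio: y/x = [(1/4)·p_x/p_y]^(1.5).
Substitute y = (y/x)·x into the budget: x* = M/(p_x + p_y·(y/x)).
Numerically y/x = 0.038569, so x* = 246/(12 + 26.28·0.038569) = 18.9033 and y* = 0.038569·18.9033 = 0.7291.

y* = 0.7291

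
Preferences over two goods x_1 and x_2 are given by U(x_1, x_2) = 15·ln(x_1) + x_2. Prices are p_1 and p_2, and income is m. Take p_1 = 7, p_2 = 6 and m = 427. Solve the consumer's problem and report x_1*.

MU_x_1 = 15/x_1, MU_x_2 = 1. Tangency: 15/x_1 = p_1/p_2.
So x_1*(p_1,p_2) = 15·p_2/p_1, independent of income; and x_2* = (m − 15·p_2)/p_2.
At the given prices: x_1* = 15·6/7 = 12.8571.

x_1* = 12.8571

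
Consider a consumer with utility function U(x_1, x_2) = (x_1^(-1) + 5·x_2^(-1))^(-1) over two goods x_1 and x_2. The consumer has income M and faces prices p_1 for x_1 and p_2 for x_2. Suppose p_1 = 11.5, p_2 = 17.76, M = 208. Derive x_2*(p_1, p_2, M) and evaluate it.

x_2* = 8.6124

MRS = MU_x_1/MU_x_2 = (1/5)·(x_2/x_1)^(2). Set equal to p_1/p_2.
Hence x_2/x_1 = (5·p_1/p_2)^(1/(2)), i.e. raised to the 0.5 power.
With the ratio pinned down, the budget gives x_1* = M/(p_1 + p_2·(x_2/x_1)) and x_2* = (x_2/x_1)·x_1*.
Numerically x_2/x_1 = 1.799337, so x_1* = 208/(11.5 + 17.76·1.799337) = 4.7864 and x_2* = 1.799337·4.7864 = 8.6124.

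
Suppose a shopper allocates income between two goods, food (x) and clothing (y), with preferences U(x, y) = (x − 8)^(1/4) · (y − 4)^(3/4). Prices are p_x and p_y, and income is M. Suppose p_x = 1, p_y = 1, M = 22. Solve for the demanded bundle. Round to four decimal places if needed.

x* = 10.5, y* = 11.5

Let x' = x−8, y' = y−4. MRS = (1/3)·y'/x' = p_x/p_y.
Substituting into the budget: x* = 8 + 0.25·(M − 8·p_x − 4·p_y)/p_x, and y* = 4 + 0.75·(…)/p_y.
Discretionary income = 22 − 8·1 − 4·1 = 10; x* = 8 + 0.25·10/1 = 10.5; y* = 4 + 0.75·10/1 = 11.5.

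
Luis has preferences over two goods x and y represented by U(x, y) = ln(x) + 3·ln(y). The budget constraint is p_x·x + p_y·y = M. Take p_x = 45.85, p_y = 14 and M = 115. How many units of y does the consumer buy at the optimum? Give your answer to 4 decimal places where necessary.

Tangency: MRS = (1/3)·y/x = p_x/p_y.
Rearranging, p_y·y = 3·p_x·x. Substituting into the budget gives p_x·x·(1 + 3) = M.
Demand: x*(p_x,p_y,M) = 0.25·M/p_x and y* = 0.75·M/p_y.
At p_x=45.85, p_y=14, M=115: y* = 0.75·115/14 = 6.1607.

y* = 6.1607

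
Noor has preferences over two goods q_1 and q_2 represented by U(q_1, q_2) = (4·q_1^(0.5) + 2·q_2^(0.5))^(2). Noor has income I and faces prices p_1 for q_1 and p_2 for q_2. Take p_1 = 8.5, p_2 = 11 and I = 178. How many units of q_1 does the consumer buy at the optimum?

From the CES first-order condition, 2·(q_2/q_1)^(0.5) = p_1/p_2.
Solve for the ratio: q_2/q_1 = [(1/2)·p_1/p_2]^(2).
With the ratio pinned down, the budget gives q_1* = I/(p_1 + p_2·(q_2/q_1)) and q_2* = (q_2/q_1)·q_1*.
Numerically q_2/q_1 = 0.149277, so q_1* = 178/(8.5 + 11·0.149277) = 17.5507.

q_1* = 17.5507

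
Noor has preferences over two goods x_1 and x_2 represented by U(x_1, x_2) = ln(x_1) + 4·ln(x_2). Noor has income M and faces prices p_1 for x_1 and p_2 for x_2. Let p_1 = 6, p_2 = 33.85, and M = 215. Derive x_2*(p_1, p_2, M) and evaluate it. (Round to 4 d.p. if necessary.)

x_2* = 5.0812

MU_x_1/MU_x_2 = (x_2)/(4·x_1); tangency sets this equal to p_1/p_2.
Rearranging, p_2·x_2 = 4·p_1·x_1. Substituting into the budget gives p_1·x_1·(1 + 4) = M.
Demand: x_1*(p_1,p_2,M) = 0.2·M/p_1 and x_2* = 0.8·M/p_2.
At p_1=6, p_2=33.85, M=215: x_2* = 0.8·215/33.85 = 5.0812.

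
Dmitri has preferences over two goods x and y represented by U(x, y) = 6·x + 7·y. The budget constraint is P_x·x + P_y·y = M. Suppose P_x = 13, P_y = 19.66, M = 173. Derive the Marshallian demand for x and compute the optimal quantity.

x* = 13.3077

Linear utility — the consumer picks whichever good has higher MU/price: 6/13 = 0.4615 vs 7/19.66 = 0.3561.
x gives more utility per dollar, so spend all income on x: x* = M/P_x, y* = 0.
Numerically: x* = 13.3077, y* = 0.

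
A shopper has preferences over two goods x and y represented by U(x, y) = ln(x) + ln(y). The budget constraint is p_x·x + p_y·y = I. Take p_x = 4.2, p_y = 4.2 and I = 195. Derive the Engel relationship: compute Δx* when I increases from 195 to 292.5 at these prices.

Tangency: MRS = y/x = p_x/p_y.
Rearranging, p_y·y = p_x·x. Substituting into the budget gives p_x·x·(1 + 1) = I.
Demand: x*(p_x,p_y,I) = 0.5·I/p_x and y* = 0.5·I/p_y.
At p_x=4.2, p_y=4.2, I=195: x* = 0.5·195/4.2 = 23.2143.
At I' = 292.5: x* = 34.8214. Change: 34.8214 − 23.2143 = 11.6071.

Δx* = 11.6071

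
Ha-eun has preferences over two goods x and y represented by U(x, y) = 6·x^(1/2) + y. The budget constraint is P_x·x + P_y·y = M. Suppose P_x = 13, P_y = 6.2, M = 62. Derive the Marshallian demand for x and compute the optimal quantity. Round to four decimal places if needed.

Set MRS = P_x/P_y: 3·x^(−1/2) = P_x/P_y.
Thus x* = (3·P_y/P_x)² — independent of M — with the rest of income spent on y.
Plugging in: x* = (3·6.2/13)² = 2.0471.

x* = 2.0471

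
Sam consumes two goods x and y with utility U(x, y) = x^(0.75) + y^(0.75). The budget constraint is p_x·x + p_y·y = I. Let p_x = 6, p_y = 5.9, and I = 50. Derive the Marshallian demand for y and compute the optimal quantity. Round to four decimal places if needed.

y* = 4.3441

MRS = MU_x/MU_y = (y/x)^(0.25). Set equal to p_x/p_y.
Hence y/x = (p_x/p_y)^(1/(0.25)), i.e. raised to the 4 power.
With the ratio pinned down, the budget gives x* = I/(p_x + p_y·(y/x)) and y* = (y/x)·x*.
Numerically y/x = 1.06954, so x* = 50/(6 + 5.9·1.06954) = 4.0616 and y* = 1.06954·4.0616 = 4.3441.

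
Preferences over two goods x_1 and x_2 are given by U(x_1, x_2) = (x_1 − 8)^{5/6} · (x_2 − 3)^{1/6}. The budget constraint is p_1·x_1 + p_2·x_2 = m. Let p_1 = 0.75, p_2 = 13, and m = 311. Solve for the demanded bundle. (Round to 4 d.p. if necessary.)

Let x_1' = x_1−8, x_2' = x_2−3. MRS = 5·x_2'/x_1' = p_1/p_2.
Substituting into the budget: x_1* = 8 + 5/6·(m − 8·p_1 − 3·p_2)/p_1, and x_2* = 3 + 1/6·(…)/p_2.
Discretionary income = 311 − 8·0.75 − 3·13 = 266; x_1* = 8 + 5/6·266/0.75 = 303.5556; x_2* = 3 + 1/6·266/13 = 6.4103.

x_1* = 303.5556, x_2* = 6.4103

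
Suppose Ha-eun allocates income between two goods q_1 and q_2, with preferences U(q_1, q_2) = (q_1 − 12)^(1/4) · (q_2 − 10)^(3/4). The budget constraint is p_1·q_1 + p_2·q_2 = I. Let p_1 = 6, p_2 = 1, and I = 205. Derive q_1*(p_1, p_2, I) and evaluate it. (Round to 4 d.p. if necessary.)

q_1* = 17.125

After buying the subsistence bundle (12, 10), a share 0.25 of the remaining income goes to q_1: q_1* = 12 + 0.25·(I − 12p_1 − 10p_2)/p_1.
Discretionary income = 205 − 12·6 − 10·1 = 123; q_1* = 12 + 0.25·123/6 = 17.125.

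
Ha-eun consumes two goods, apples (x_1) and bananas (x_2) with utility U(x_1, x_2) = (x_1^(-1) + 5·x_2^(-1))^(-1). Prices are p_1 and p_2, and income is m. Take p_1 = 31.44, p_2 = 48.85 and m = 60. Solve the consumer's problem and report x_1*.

Numerically x_2/x_1 = 1.793882, so x_1* = 60/(31.44 + 48.85·1.793882) = 0.5039.

x_1* = 0.5039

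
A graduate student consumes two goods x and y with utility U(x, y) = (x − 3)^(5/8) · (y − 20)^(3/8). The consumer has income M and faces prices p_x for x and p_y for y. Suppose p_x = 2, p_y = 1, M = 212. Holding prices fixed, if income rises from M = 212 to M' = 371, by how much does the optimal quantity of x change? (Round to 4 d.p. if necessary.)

Δx* = 49.6875

Discretionary income = 212 − 3·2 − 20·1 = 186; x* = 3 + 0.625·186/2 = 61.125.
At M' = 371: x* = 110.8125. Change: 110.8125 − 61.125 = 49.6875.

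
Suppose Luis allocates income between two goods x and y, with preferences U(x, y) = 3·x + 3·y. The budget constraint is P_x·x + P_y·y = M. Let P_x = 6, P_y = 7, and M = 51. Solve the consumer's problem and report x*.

x* = 8.5

Perfect substitutes: compare marginal utility per dollar. 3/P_x vs 3/P_y → 0.5 vs 0.4286.
x gives more utility per dollar, so spend all income on x: x* = M/P_x, y* = 0.
Numerically: x* = 8.5, y* = 0.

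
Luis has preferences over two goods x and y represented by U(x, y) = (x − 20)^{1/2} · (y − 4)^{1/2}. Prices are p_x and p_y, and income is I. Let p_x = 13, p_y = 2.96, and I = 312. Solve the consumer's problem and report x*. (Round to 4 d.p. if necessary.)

x* = 21.5446

This is Cobb-Douglas in (x−20, y−4): tangency gives 0.5·p_y·(y−4) = 0.5·p_x·(x−20).
Substituting into the budget: x* = 20 + 0.5·(I − 20·p_x − 4·p_y)/p_x, and y* = 4 + 0.5·(…)/p_y.
Discretionary income = 312 − 20·13 − 4·2.96 = 40.16; x* = 20 + 0.5·40.16/13 = 21.5446.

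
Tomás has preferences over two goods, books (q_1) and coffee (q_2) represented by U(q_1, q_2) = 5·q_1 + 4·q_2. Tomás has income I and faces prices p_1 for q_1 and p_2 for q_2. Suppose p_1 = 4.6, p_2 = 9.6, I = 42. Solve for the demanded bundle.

Linear utility — the consumer picks whichever good has higher MU/price: 5/4.6 = 1.087 vs 4/9.6 = 0.4167.
q_1 gives more utility per dollar, so spend all income on q_1: q_1* = I/p_1, q_2* = 0.
Numerically: q_1* = 9.1304, q_2* = 0.

q_1* = 9.1304, q_2* = 0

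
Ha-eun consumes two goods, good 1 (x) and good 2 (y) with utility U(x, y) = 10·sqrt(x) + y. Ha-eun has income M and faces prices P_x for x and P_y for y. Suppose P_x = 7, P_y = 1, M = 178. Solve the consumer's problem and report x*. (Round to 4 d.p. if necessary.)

x* = 0.5102

Plugging in: x* = (5·1/7)² = 0.5102.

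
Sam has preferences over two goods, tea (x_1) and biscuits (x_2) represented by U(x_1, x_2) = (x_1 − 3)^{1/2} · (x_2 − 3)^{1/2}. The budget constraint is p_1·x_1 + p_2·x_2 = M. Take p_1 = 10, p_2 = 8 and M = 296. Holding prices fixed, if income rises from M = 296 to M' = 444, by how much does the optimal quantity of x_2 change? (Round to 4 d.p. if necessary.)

Let x_1' = x_1−3, x_2' = x_2−3. MRS = x_2'/x_1' = p_1/p_2.
Substituting into the budget: x_1* = 3 + 0.5·(M − 3·p_1 − 3·p_2)/p_1, and x_2* = 3 + 0.5·(…)/p_2.
Discretionary income = 296 − 3·10 − 3·8 = 242; x_2* = 3 + 0.5·242/8 = 18.125.
At M' = 444: x_2* = 27.375. Change: 27.375 − 18.125 = 9.25.

Δx_2* = 9.25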